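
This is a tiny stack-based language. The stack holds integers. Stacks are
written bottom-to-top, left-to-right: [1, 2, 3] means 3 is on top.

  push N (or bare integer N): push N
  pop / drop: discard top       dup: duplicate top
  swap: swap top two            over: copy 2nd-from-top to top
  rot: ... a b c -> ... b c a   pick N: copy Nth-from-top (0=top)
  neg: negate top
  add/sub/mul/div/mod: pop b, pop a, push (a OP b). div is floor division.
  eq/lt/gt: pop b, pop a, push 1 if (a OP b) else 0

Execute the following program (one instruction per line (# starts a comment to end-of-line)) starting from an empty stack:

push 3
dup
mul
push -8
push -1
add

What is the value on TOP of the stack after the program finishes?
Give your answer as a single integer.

Answer: -9

Derivation:
After 'push 3': [3]
After 'dup': [3, 3]
After 'mul': [9]
After 'push -8': [9, -8]
After 'push -1': [9, -8, -1]
After 'add': [9, -9]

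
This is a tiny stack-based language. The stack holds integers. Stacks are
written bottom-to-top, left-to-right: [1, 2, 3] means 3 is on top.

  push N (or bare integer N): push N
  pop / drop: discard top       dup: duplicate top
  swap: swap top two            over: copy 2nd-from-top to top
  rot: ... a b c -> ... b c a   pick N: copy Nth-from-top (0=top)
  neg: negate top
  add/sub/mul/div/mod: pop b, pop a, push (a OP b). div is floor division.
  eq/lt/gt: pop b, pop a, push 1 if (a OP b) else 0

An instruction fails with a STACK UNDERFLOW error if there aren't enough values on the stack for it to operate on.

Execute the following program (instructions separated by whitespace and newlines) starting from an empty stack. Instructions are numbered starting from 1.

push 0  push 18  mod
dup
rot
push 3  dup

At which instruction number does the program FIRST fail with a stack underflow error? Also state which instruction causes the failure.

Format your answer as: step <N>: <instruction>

Step 1 ('push 0'): stack = [0], depth = 1
Step 2 ('push 18'): stack = [0, 18], depth = 2
Step 3 ('mod'): stack = [0], depth = 1
Step 4 ('dup'): stack = [0, 0], depth = 2
Step 5 ('rot'): needs 3 value(s) but depth is 2 — STACK UNDERFLOW

Answer: step 5: rot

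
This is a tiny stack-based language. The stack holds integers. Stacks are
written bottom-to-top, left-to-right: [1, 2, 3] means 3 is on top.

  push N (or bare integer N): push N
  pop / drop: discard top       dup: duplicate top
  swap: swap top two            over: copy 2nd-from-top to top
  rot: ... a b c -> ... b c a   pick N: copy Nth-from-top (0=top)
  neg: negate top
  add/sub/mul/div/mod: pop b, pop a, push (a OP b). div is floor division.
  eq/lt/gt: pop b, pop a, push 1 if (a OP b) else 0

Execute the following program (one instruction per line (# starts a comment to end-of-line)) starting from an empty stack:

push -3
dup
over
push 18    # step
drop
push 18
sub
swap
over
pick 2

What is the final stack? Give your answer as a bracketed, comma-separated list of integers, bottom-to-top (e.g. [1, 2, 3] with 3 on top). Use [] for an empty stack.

After 'push -3': [-3]
After 'dup': [-3, -3]
After 'over': [-3, -3, -3]
After 'push 18': [-3, -3, -3, 18]
After 'drop': [-3, -3, -3]
After 'push 18': [-3, -3, -3, 18]
After 'sub': [-3, -3, -21]
After 'swap': [-3, -21, -3]
After 'over': [-3, -21, -3, -21]
After 'pick 2': [-3, -21, -3, -21, -21]

Answer: [-3, -21, -3, -21, -21]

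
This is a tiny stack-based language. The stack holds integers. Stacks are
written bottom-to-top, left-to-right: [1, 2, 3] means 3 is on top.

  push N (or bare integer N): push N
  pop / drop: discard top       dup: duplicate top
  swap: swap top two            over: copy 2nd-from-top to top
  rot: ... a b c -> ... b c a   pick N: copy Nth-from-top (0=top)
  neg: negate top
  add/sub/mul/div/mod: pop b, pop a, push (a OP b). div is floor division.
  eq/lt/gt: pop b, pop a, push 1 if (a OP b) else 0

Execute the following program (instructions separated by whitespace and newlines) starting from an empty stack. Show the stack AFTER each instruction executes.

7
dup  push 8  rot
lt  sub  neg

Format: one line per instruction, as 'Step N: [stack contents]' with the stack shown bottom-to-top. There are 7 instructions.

Step 1: [7]
Step 2: [7, 7]
Step 3: [7, 7, 8]
Step 4: [7, 8, 7]
Step 5: [7, 0]
Step 6: [7]
Step 7: [-7]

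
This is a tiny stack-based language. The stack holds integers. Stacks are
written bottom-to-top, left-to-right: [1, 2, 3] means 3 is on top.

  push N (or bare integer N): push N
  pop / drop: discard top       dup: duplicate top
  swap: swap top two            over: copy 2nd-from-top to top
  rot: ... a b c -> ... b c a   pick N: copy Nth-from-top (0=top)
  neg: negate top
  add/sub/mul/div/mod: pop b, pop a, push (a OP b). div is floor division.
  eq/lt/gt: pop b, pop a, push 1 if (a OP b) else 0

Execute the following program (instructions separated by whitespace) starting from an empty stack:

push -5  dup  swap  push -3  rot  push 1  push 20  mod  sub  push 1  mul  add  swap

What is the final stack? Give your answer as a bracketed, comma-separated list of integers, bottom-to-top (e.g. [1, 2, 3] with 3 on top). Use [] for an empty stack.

After 'push -5': [-5]
After 'dup': [-5, -5]
After 'swap': [-5, -5]
After 'push -3': [-5, -5, -3]
After 'rot': [-5, -3, -5]
After 'push 1': [-5, -3, -5, 1]
After 'push 20': [-5, -3, -5, 1, 20]
After 'mod': [-5, -3, -5, 1]
After 'sub': [-5, -3, -6]
After 'push 1': [-5, -3, -6, 1]
After 'mul': [-5, -3, -6]
After 'add': [-5, -9]
After 'swap': [-9, -5]

Answer: [-9, -5]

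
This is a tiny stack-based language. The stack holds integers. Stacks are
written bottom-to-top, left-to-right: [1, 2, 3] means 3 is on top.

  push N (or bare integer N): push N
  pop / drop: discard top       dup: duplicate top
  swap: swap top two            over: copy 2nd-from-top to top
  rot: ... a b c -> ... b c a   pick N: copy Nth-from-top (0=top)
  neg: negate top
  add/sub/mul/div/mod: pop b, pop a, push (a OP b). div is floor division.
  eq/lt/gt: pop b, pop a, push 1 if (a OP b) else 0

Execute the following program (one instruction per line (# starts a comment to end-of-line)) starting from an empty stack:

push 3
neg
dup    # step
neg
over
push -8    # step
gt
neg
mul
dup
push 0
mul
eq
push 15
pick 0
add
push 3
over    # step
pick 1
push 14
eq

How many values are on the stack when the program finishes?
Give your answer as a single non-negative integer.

Answer: 6

Derivation:
After 'push 3': stack = [3] (depth 1)
After 'neg': stack = [-3] (depth 1)
After 'dup': stack = [-3, -3] (depth 2)
After 'neg': stack = [-3, 3] (depth 2)
After 'over': stack = [-3, 3, -3] (depth 3)
After 'push -8': stack = [-3, 3, -3, -8] (depth 4)
After 'gt': stack = [-3, 3, 1] (depth 3)
After 'neg': stack = [-3, 3, -1] (depth 3)
After 'mul': stack = [-3, -3] (depth 2)
After 'dup': stack = [-3, -3, -3] (depth 3)
  ...
After 'mul': stack = [-3, -3, 0] (depth 3)
After 'eq': stack = [-3, 0] (depth 2)
After 'push 15': stack = [-3, 0, 15] (depth 3)
After 'pick 0': stack = [-3, 0, 15, 15] (depth 4)
After 'add': stack = [-3, 0, 30] (depth 3)
After 'push 3': stack = [-3, 0, 30, 3] (depth 4)
After 'over': stack = [-3, 0, 30, 3, 30] (depth 5)
After 'pick 1': stack = [-3, 0, 30, 3, 30, 3] (depth 6)
After 'push 14': stack = [-3, 0, 30, 3, 30, 3, 14] (depth 7)
After 'eq': stack = [-3, 0, 30, 3, 30, 0] (depth 6)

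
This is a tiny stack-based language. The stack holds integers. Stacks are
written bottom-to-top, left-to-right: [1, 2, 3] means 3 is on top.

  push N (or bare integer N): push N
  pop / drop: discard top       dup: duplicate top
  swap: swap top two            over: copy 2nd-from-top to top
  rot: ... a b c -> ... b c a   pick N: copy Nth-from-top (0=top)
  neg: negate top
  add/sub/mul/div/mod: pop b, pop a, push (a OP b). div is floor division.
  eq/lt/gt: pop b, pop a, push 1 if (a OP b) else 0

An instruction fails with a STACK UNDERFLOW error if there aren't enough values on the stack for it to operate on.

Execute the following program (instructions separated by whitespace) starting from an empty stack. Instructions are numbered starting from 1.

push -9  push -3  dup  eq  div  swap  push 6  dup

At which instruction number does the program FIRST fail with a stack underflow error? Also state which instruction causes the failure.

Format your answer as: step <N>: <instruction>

Answer: step 6: swap

Derivation:
Step 1 ('push -9'): stack = [-9], depth = 1
Step 2 ('push -3'): stack = [-9, -3], depth = 2
Step 3 ('dup'): stack = [-9, -3, -3], depth = 3
Step 4 ('eq'): stack = [-9, 1], depth = 2
Step 5 ('div'): stack = [-9], depth = 1
Step 6 ('swap'): needs 2 value(s) but depth is 1 — STACK UNDERFLOW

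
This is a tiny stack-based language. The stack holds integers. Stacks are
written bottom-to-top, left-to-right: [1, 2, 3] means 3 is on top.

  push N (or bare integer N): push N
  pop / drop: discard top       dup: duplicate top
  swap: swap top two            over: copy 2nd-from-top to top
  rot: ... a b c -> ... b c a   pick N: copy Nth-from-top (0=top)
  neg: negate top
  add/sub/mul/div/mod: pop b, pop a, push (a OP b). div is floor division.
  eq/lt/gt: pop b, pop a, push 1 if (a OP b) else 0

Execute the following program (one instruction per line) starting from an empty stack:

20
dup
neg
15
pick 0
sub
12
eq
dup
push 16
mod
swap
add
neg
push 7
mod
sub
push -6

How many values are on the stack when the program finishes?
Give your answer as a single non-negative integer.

Answer: 3

Derivation:
After 'push 20': stack = [20] (depth 1)
After 'dup': stack = [20, 20] (depth 2)
After 'neg': stack = [20, -20] (depth 2)
After 'push 15': stack = [20, -20, 15] (depth 3)
After 'pick 0': stack = [20, -20, 15, 15] (depth 4)
After 'sub': stack = [20, -20, 0] (depth 3)
After 'push 12': stack = [20, -20, 0, 12] (depth 4)
After 'eq': stack = [20, -20, 0] (depth 3)
After 'dup': stack = [20, -20, 0, 0] (depth 4)
After 'push 16': stack = [20, -20, 0, 0, 16] (depth 5)
After 'mod': stack = [20, -20, 0, 0] (depth 4)
After 'swap': stack = [20, -20, 0, 0] (depth 4)
After 'add': stack = [20, -20, 0] (depth 3)
After 'neg': stack = [20, -20, 0] (depth 3)
After 'push 7': stack = [20, -20, 0, 7] (depth 4)
After 'mod': stack = [20, -20, 0] (depth 3)
After 'sub': stack = [20, -20] (depth 2)
After 'push -6': stack = [20, -20, -6] (depth 3)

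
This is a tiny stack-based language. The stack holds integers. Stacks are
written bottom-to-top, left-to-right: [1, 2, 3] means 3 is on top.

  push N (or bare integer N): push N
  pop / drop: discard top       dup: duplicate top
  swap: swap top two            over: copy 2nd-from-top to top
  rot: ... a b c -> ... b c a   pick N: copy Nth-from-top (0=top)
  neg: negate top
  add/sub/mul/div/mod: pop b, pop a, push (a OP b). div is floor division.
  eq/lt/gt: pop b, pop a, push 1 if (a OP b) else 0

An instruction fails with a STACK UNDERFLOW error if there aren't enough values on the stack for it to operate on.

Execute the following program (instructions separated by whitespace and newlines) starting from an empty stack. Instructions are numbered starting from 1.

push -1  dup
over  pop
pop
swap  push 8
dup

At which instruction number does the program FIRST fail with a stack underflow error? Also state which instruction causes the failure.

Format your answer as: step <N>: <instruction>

Step 1 ('push -1'): stack = [-1], depth = 1
Step 2 ('dup'): stack = [-1, -1], depth = 2
Step 3 ('over'): stack = [-1, -1, -1], depth = 3
Step 4 ('pop'): stack = [-1, -1], depth = 2
Step 5 ('pop'): stack = [-1], depth = 1
Step 6 ('swap'): needs 2 value(s) but depth is 1 — STACK UNDERFLOW

Answer: step 6: swap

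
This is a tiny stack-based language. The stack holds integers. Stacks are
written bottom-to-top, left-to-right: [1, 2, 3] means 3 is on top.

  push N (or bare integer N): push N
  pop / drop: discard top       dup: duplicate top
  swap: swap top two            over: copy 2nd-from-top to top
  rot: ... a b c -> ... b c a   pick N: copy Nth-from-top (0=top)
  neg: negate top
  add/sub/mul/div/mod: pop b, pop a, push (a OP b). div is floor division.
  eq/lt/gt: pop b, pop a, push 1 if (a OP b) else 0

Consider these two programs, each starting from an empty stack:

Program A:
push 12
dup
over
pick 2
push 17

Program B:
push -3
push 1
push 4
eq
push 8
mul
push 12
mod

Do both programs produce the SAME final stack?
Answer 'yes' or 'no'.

Program A trace:
  After 'push 12': [12]
  After 'dup': [12, 12]
  After 'over': [12, 12, 12]
  After 'pick 2': [12, 12, 12, 12]
  After 'push 17': [12, 12, 12, 12, 17]
Program A final stack: [12, 12, 12, 12, 17]

Program B trace:
  After 'push -3': [-3]
  After 'push 1': [-3, 1]
  After 'push 4': [-3, 1, 4]
  After 'eq': [-3, 0]
  After 'push 8': [-3, 0, 8]
  After 'mul': [-3, 0]
  After 'push 12': [-3, 0, 12]
  After 'mod': [-3, 0]
Program B final stack: [-3, 0]
Same: no

Answer: no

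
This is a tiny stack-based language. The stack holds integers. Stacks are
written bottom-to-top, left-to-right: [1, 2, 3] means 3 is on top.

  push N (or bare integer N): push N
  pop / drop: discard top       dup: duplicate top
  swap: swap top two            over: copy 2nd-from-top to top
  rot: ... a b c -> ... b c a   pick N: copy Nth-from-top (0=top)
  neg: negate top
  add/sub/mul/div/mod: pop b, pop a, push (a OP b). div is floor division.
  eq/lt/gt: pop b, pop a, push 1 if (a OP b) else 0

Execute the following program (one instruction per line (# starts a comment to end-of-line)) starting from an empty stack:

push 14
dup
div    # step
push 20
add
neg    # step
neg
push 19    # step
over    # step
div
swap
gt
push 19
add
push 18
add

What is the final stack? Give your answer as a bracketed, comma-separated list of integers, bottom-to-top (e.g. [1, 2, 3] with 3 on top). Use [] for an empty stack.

After 'push 14': [14]
After 'dup': [14, 14]
After 'div': [1]
After 'push 20': [1, 20]
After 'add': [21]
After 'neg': [-21]
After 'neg': [21]
After 'push 19': [21, 19]
After 'over': [21, 19, 21]
After 'div': [21, 0]
After 'swap': [0, 21]
After 'gt': [0]
After 'push 19': [0, 19]
After 'add': [19]
After 'push 18': [19, 18]
After 'add': [37]

Answer: [37]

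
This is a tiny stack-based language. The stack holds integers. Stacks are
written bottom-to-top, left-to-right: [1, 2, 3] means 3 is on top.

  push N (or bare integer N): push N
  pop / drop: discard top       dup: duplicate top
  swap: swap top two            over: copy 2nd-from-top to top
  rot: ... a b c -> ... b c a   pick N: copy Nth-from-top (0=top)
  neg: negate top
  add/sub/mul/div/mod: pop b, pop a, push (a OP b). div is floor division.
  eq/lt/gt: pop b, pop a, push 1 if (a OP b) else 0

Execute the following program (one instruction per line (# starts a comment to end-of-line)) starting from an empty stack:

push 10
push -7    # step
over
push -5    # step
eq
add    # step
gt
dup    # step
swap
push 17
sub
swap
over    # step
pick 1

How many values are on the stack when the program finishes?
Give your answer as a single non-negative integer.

Answer: 4

Derivation:
After 'push 10': stack = [10] (depth 1)
After 'push -7': stack = [10, -7] (depth 2)
After 'over': stack = [10, -7, 10] (depth 3)
After 'push -5': stack = [10, -7, 10, -5] (depth 4)
After 'eq': stack = [10, -7, 0] (depth 3)
After 'add': stack = [10, -7] (depth 2)
After 'gt': stack = [1] (depth 1)
After 'dup': stack = [1, 1] (depth 2)
After 'swap': stack = [1, 1] (depth 2)
After 'push 17': stack = [1, 1, 17] (depth 3)
After 'sub': stack = [1, -16] (depth 2)
After 'swap': stack = [-16, 1] (depth 2)
After 'over': stack = [-16, 1, -16] (depth 3)
After 'pick 1': stack = [-16, 1, -16, 1] (depth 4)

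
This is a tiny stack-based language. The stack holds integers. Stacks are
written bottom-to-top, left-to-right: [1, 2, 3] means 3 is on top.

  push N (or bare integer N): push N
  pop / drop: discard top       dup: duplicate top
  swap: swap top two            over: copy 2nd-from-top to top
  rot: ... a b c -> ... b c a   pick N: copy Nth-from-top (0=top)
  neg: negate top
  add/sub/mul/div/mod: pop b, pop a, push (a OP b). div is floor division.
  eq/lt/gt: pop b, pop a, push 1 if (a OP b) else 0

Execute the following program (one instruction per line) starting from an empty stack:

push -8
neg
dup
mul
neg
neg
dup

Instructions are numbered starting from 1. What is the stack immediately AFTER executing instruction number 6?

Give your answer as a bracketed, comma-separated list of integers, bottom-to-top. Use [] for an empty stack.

Step 1 ('push -8'): [-8]
Step 2 ('neg'): [8]
Step 3 ('dup'): [8, 8]
Step 4 ('mul'): [64]
Step 5 ('neg'): [-64]
Step 6 ('neg'): [64]

Answer: [64]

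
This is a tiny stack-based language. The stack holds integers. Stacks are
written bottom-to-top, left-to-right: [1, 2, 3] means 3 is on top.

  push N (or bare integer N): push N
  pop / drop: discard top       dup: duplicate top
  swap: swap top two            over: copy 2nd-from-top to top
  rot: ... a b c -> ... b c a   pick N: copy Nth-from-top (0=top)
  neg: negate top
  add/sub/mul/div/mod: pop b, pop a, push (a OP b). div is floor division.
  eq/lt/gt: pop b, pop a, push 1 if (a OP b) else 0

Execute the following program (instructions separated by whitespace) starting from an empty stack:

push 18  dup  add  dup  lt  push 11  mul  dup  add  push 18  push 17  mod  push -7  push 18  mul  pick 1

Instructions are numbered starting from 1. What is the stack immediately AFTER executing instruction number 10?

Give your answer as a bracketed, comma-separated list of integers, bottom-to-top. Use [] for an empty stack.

Answer: [0, 18]

Derivation:
Step 1 ('push 18'): [18]
Step 2 ('dup'): [18, 18]
Step 3 ('add'): [36]
Step 4 ('dup'): [36, 36]
Step 5 ('lt'): [0]
Step 6 ('push 11'): [0, 11]
Step 7 ('mul'): [0]
Step 8 ('dup'): [0, 0]
Step 9 ('add'): [0]
Step 10 ('push 18'): [0, 18]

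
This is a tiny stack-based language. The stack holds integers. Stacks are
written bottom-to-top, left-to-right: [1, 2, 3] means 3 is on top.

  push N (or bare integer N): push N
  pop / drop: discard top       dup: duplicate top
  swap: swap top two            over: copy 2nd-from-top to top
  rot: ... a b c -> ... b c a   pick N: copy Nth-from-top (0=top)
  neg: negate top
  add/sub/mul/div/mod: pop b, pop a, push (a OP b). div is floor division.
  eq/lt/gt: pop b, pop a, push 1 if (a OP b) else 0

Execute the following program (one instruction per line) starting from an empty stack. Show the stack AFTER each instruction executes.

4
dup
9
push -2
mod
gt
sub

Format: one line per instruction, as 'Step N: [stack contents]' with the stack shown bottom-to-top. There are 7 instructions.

Step 1: [4]
Step 2: [4, 4]
Step 3: [4, 4, 9]
Step 4: [4, 4, 9, -2]
Step 5: [4, 4, -1]
Step 6: [4, 1]
Step 7: [3]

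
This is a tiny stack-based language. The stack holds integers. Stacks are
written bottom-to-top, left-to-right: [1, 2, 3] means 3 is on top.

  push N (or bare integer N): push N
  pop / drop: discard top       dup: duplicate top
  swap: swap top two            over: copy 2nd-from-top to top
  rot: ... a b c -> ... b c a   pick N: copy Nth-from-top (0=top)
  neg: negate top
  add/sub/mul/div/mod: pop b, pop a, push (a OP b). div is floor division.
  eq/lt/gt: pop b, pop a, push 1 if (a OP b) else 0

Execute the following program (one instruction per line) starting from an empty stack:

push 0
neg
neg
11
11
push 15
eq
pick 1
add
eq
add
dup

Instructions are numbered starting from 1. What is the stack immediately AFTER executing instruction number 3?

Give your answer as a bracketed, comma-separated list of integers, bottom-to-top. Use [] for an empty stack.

Step 1 ('push 0'): [0]
Step 2 ('neg'): [0]
Step 3 ('neg'): [0]

Answer: [0]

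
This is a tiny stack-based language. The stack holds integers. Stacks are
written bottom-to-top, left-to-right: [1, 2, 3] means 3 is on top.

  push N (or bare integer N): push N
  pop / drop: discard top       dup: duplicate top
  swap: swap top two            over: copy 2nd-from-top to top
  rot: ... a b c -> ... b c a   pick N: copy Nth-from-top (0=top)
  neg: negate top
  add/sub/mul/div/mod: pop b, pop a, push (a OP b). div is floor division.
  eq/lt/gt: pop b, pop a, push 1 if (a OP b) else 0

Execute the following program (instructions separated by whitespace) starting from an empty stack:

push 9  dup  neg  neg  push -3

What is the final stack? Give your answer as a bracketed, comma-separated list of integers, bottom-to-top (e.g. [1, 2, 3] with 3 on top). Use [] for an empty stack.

Answer: [9, 9, -3]

Derivation:
After 'push 9': [9]
After 'dup': [9, 9]
After 'neg': [9, -9]
After 'neg': [9, 9]
After 'push -3': [9, 9, -3]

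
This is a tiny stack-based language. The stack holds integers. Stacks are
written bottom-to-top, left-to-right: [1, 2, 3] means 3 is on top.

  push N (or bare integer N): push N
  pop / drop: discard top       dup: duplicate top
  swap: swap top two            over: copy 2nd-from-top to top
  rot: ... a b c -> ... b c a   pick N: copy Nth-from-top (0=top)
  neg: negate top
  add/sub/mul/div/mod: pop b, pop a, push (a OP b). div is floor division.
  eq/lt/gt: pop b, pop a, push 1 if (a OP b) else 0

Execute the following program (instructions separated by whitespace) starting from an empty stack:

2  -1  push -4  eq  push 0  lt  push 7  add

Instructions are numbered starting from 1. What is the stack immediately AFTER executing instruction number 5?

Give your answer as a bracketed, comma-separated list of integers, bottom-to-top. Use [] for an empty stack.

Step 1 ('2'): [2]
Step 2 ('-1'): [2, -1]
Step 3 ('push -4'): [2, -1, -4]
Step 4 ('eq'): [2, 0]
Step 5 ('push 0'): [2, 0, 0]

Answer: [2, 0, 0]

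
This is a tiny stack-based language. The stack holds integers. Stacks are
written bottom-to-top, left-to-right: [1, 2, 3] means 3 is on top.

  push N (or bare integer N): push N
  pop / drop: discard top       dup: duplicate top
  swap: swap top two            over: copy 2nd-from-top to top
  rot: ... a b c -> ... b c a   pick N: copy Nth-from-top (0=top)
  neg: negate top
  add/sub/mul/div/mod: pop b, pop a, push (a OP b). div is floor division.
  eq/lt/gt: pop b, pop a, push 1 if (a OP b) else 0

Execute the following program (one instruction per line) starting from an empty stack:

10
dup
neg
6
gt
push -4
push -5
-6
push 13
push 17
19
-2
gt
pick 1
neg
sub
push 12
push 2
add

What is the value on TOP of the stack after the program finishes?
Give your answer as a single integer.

Answer: 14

Derivation:
After 'push 10': [10]
After 'dup': [10, 10]
After 'neg': [10, -10]
After 'push 6': [10, -10, 6]
After 'gt': [10, 0]
After 'push -4': [10, 0, -4]
After 'push -5': [10, 0, -4, -5]
After 'push -6': [10, 0, -4, -5, -6]
After 'push 13': [10, 0, -4, -5, -6, 13]
After 'push 17': [10, 0, -4, -5, -6, 13, 17]
After 'push 19': [10, 0, -4, -5, -6, 13, 17, 19]
After 'push -2': [10, 0, -4, -5, -6, 13, 17, 19, -2]
After 'gt': [10, 0, -4, -5, -6, 13, 17, 1]
After 'pick 1': [10, 0, -4, -5, -6, 13, 17, 1, 17]
After 'neg': [10, 0, -4, -5, -6, 13, 17, 1, -17]
After 'sub': [10, 0, -4, -5, -6, 13, 17, 18]
After 'push 12': [10, 0, -4, -5, -6, 13, 17, 18, 12]
After 'push 2': [10, 0, -4, -5, -6, 13, 17, 18, 12, 2]
After 'add': [10, 0, -4, -5, -6, 13, 17, 18, 14]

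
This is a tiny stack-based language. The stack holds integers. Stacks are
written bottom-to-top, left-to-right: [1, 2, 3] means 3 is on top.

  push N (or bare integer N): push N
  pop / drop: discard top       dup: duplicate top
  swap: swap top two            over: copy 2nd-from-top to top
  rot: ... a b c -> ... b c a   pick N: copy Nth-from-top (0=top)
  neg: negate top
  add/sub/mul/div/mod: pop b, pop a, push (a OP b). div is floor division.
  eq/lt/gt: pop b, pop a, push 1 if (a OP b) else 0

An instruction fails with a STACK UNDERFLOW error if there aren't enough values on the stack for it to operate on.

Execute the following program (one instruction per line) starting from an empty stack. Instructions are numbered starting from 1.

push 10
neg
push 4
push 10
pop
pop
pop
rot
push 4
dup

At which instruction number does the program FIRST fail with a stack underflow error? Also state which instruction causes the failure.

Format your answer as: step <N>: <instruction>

Step 1 ('push 10'): stack = [10], depth = 1
Step 2 ('neg'): stack = [-10], depth = 1
Step 3 ('push 4'): stack = [-10, 4], depth = 2
Step 4 ('push 10'): stack = [-10, 4, 10], depth = 3
Step 5 ('pop'): stack = [-10, 4], depth = 2
Step 6 ('pop'): stack = [-10], depth = 1
Step 7 ('pop'): stack = [], depth = 0
Step 8 ('rot'): needs 3 value(s) but depth is 0 — STACK UNDERFLOW

Answer: step 8: rot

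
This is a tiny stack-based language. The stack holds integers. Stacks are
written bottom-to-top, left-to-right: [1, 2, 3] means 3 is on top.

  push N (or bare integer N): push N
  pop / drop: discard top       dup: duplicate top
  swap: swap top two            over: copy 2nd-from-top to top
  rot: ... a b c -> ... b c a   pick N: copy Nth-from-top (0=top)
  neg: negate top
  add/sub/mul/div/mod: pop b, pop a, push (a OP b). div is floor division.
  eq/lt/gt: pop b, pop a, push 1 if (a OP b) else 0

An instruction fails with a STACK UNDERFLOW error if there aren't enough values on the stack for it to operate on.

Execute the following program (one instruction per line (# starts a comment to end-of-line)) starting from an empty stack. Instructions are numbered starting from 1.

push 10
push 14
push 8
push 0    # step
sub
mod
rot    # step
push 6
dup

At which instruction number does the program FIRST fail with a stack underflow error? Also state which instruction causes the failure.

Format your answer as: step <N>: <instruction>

Step 1 ('push 10'): stack = [10], depth = 1
Step 2 ('push 14'): stack = [10, 14], depth = 2
Step 3 ('push 8'): stack = [10, 14, 8], depth = 3
Step 4 ('push 0'): stack = [10, 14, 8, 0], depth = 4
Step 5 ('sub'): stack = [10, 14, 8], depth = 3
Step 6 ('mod'): stack = [10, 6], depth = 2
Step 7 ('rot'): needs 3 value(s) but depth is 2 — STACK UNDERFLOW

Answer: step 7: rot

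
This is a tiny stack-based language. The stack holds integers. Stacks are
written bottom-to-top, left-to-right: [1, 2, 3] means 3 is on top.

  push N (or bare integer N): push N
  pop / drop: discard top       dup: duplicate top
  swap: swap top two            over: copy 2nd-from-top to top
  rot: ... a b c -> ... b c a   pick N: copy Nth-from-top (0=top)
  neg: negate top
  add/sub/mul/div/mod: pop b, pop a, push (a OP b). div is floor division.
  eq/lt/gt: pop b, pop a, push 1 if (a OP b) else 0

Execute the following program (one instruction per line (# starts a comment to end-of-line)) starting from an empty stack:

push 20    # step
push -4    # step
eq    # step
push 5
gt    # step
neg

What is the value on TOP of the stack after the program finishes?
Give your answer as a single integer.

Answer: 0

Derivation:
After 'push 20': [20]
After 'push -4': [20, -4]
After 'eq': [0]
After 'push 5': [0, 5]
After 'gt': [0]
After 'neg': [0]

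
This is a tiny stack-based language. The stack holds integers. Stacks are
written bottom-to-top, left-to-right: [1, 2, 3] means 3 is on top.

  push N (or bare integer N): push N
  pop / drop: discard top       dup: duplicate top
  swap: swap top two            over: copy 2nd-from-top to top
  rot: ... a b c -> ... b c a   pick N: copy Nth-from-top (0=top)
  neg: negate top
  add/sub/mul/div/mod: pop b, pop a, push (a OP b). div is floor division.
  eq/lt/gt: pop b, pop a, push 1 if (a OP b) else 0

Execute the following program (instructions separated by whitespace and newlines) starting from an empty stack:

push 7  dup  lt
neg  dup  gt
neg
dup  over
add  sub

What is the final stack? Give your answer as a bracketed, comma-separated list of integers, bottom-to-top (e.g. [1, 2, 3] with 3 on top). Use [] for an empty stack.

Answer: [0]

Derivation:
After 'push 7': [7]
After 'dup': [7, 7]
After 'lt': [0]
After 'neg': [0]
After 'dup': [0, 0]
After 'gt': [0]
After 'neg': [0]
After 'dup': [0, 0]
After 'over': [0, 0, 0]
After 'add': [0, 0]
After 'sub': [0]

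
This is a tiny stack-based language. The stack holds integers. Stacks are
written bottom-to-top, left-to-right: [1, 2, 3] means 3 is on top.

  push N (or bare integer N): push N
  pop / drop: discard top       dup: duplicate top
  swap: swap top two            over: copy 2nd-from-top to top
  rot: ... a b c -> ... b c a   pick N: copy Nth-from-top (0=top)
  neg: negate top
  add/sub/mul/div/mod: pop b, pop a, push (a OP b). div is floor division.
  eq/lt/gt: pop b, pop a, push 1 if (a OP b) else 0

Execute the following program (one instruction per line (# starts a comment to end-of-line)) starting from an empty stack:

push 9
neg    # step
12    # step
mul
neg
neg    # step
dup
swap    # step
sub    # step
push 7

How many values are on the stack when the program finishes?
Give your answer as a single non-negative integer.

After 'push 9': stack = [9] (depth 1)
After 'neg': stack = [-9] (depth 1)
After 'push 12': stack = [-9, 12] (depth 2)
After 'mul': stack = [-108] (depth 1)
After 'neg': stack = [108] (depth 1)
After 'neg': stack = [-108] (depth 1)
After 'dup': stack = [-108, -108] (depth 2)
After 'swap': stack = [-108, -108] (depth 2)
After 'sub': stack = [0] (depth 1)
After 'push 7': stack = [0, 7] (depth 2)

Answer: 2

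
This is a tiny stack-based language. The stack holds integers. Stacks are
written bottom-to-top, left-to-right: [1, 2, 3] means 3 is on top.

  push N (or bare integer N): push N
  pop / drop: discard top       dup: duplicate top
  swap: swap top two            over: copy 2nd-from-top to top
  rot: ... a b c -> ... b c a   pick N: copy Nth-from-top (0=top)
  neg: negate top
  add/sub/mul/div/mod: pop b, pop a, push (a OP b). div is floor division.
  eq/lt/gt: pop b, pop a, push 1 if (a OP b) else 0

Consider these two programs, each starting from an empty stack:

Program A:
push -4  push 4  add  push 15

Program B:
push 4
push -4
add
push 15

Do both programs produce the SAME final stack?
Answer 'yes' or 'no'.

Answer: yes

Derivation:
Program A trace:
  After 'push -4': [-4]
  After 'push 4': [-4, 4]
  After 'add': [0]
  After 'push 15': [0, 15]
Program A final stack: [0, 15]

Program B trace:
  After 'push 4': [4]
  After 'push -4': [4, -4]
  After 'add': [0]
  After 'push 15': [0, 15]
Program B final stack: [0, 15]
Same: yes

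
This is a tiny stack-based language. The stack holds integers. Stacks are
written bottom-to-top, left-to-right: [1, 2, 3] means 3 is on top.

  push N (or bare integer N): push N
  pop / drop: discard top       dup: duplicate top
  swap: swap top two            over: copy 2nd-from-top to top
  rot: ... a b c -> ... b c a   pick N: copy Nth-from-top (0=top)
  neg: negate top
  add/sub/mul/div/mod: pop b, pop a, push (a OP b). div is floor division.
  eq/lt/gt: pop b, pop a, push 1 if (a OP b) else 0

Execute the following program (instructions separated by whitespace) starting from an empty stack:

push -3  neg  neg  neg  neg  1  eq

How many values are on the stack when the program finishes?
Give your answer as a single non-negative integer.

Answer: 1

Derivation:
After 'push -3': stack = [-3] (depth 1)
After 'neg': stack = [3] (depth 1)
After 'neg': stack = [-3] (depth 1)
After 'neg': stack = [3] (depth 1)
After 'neg': stack = [-3] (depth 1)
After 'push 1': stack = [-3, 1] (depth 2)
After 'eq': stack = [0] (depth 1)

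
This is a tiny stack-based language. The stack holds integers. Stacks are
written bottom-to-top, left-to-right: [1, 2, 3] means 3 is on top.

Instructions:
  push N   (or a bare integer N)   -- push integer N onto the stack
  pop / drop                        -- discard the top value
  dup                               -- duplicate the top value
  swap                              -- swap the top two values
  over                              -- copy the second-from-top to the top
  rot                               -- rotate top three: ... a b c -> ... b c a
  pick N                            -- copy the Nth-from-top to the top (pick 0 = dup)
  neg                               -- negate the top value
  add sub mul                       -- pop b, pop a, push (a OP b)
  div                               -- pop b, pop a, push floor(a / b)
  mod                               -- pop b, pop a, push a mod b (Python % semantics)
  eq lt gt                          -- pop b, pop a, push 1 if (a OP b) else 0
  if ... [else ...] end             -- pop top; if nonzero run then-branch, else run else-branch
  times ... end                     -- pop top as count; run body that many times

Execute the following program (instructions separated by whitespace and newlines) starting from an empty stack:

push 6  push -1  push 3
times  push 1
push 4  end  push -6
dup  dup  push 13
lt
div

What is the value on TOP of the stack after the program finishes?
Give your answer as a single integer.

Answer: -6

Derivation:
After 'push 6': [6]
After 'push -1': [6, -1]
After 'push 3': [6, -1, 3]
After 'times': [6, -1]
After 'push 1': [6, -1, 1]
After 'push 4': [6, -1, 1, 4]
After 'push 1': [6, -1, 1, 4, 1]
After 'push 4': [6, -1, 1, 4, 1, 4]
After 'push 1': [6, -1, 1, 4, 1, 4, 1]
After 'push 4': [6, -1, 1, 4, 1, 4, 1, 4]
After 'push -6': [6, -1, 1, 4, 1, 4, 1, 4, -6]
After 'dup': [6, -1, 1, 4, 1, 4, 1, 4, -6, -6]
After 'dup': [6, -1, 1, 4, 1, 4, 1, 4, -6, -6, -6]
After 'push 13': [6, -1, 1, 4, 1, 4, 1, 4, -6, -6, -6, 13]
After 'lt': [6, -1, 1, 4, 1, 4, 1, 4, -6, -6, 1]
After 'div': [6, -1, 1, 4, 1, 4, 1, 4, -6, -6]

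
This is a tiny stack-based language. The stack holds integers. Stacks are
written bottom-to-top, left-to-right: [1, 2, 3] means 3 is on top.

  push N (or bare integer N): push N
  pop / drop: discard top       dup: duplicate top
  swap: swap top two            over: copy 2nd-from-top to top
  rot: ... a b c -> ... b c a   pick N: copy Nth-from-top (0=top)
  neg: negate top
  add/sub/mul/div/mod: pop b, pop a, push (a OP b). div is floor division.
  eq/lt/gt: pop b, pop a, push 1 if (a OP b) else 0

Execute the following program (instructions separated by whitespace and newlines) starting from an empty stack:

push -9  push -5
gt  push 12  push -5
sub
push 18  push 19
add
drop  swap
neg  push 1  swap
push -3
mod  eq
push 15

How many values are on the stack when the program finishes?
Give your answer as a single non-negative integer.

After 'push -9': stack = [-9] (depth 1)
After 'push -5': stack = [-9, -5] (depth 2)
After 'gt': stack = [0] (depth 1)
After 'push 12': stack = [0, 12] (depth 2)
After 'push -5': stack = [0, 12, -5] (depth 3)
After 'sub': stack = [0, 17] (depth 2)
After 'push 18': stack = [0, 17, 18] (depth 3)
After 'push 19': stack = [0, 17, 18, 19] (depth 4)
After 'add': stack = [0, 17, 37] (depth 3)
After 'drop': stack = [0, 17] (depth 2)
After 'swap': stack = [17, 0] (depth 2)
After 'neg': stack = [17, 0] (depth 2)
After 'push 1': stack = [17, 0, 1] (depth 3)
After 'swap': stack = [17, 1, 0] (depth 3)
After 'push -3': stack = [17, 1, 0, -3] (depth 4)
After 'mod': stack = [17, 1, 0] (depth 3)
After 'eq': stack = [17, 0] (depth 2)
After 'push 15': stack = [17, 0, 15] (depth 3)

Answer: 3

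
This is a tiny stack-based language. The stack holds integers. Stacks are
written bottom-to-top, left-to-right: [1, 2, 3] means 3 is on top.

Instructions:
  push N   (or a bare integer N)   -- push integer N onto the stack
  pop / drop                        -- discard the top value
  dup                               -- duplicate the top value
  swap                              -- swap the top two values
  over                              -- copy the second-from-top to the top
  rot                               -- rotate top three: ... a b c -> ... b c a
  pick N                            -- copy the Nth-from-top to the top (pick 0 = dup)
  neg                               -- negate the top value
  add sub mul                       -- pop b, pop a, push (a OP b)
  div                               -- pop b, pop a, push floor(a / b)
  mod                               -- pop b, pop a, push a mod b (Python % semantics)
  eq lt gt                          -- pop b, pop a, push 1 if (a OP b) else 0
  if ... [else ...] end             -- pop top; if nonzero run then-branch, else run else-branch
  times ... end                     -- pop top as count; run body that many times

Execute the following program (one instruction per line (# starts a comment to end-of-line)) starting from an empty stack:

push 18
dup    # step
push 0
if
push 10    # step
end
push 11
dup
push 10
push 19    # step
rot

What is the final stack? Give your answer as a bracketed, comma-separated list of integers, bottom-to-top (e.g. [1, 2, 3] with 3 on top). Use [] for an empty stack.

After 'push 18': [18]
After 'dup': [18, 18]
After 'push 0': [18, 18, 0]
After 'if': [18, 18]
After 'push 11': [18, 18, 11]
After 'dup': [18, 18, 11, 11]
After 'push 10': [18, 18, 11, 11, 10]
After 'push 19': [18, 18, 11, 11, 10, 19]
After 'rot': [18, 18, 11, 10, 19, 11]

Answer: [18, 18, 11, 10, 19, 11]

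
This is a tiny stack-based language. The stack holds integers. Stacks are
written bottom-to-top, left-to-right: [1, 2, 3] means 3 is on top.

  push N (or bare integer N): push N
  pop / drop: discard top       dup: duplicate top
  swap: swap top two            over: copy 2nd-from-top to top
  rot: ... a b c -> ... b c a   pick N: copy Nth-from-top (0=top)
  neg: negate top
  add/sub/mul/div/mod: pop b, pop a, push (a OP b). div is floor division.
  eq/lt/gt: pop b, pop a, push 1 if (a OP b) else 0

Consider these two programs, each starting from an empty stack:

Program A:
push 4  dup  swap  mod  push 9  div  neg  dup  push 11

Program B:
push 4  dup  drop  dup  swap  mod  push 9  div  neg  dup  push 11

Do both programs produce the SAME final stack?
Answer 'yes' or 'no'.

Answer: yes

Derivation:
Program A trace:
  After 'push 4': [4]
  After 'dup': [4, 4]
  After 'swap': [4, 4]
  After 'mod': [0]
  After 'push 9': [0, 9]
  After 'div': [0]
  After 'neg': [0]
  After 'dup': [0, 0]
  After 'push 11': [0, 0, 11]
Program A final stack: [0, 0, 11]

Program B trace:
  After 'push 4': [4]
  After 'dup': [4, 4]
  After 'drop': [4]
  After 'dup': [4, 4]
  After 'swap': [4, 4]
  After 'mod': [0]
  After 'push 9': [0, 9]
  After 'div': [0]
  After 'neg': [0]
  After 'dup': [0, 0]
  After 'push 11': [0, 0, 11]
Program B final stack: [0, 0, 11]
Same: yes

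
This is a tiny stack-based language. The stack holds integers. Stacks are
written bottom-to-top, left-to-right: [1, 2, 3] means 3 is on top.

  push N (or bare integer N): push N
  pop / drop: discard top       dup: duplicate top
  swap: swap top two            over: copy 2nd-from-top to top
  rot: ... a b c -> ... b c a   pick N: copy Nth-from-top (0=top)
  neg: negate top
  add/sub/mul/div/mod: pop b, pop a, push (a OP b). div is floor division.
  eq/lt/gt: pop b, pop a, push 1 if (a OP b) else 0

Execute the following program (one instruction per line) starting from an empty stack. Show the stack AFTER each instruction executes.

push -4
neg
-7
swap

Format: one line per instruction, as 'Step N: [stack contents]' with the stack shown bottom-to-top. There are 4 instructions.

Step 1: [-4]
Step 2: [4]
Step 3: [4, -7]
Step 4: [-7, 4]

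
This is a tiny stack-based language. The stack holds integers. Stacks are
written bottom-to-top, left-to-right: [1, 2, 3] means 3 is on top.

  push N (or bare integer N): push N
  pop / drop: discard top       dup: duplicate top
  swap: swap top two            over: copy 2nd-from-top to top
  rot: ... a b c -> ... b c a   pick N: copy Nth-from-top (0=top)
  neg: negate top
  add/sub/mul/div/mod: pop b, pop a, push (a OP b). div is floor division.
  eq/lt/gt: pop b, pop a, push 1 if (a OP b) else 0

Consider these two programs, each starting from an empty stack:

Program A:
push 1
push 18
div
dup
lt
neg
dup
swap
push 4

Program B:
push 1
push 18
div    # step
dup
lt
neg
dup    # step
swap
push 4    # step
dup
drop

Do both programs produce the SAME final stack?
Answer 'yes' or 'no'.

Program A trace:
  After 'push 1': [1]
  After 'push 18': [1, 18]
  After 'div': [0]
  After 'dup': [0, 0]
  After 'lt': [0]
  After 'neg': [0]
  After 'dup': [0, 0]
  After 'swap': [0, 0]
  After 'push 4': [0, 0, 4]
Program A final stack: [0, 0, 4]

Program B trace:
  After 'push 1': [1]
  After 'push 18': [1, 18]
  After 'div': [0]
  After 'dup': [0, 0]
  After 'lt': [0]
  After 'neg': [0]
  After 'dup': [0, 0]
  After 'swap': [0, 0]
  After 'push 4': [0, 0, 4]
  After 'dup': [0, 0, 4, 4]
  After 'drop': [0, 0, 4]
Program B final stack: [0, 0, 4]
Same: yes

Answer: yes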